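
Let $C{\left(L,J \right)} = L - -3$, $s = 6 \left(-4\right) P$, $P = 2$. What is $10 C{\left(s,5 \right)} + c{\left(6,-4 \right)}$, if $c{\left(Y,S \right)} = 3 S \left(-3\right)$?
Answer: $-414$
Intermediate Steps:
$c{\left(Y,S \right)} = - 9 S$
$s = -48$ ($s = 6 \left(-4\right) 2 = \left(-24\right) 2 = -48$)
$C{\left(L,J \right)} = 3 + L$ ($C{\left(L,J \right)} = L + 3 = 3 + L$)
$10 C{\left(s,5 \right)} + c{\left(6,-4 \right)} = 10 \left(3 - 48\right) - -36 = 10 \left(-45\right) + 36 = -450 + 36 = -414$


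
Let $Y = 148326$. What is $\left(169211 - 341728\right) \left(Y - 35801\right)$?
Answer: $-19412475425$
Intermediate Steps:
$\left(169211 - 341728\right) \left(Y - 35801\right) = \left(169211 - 341728\right) \left(148326 - 35801\right) = \left(-172517\right) 112525 = -19412475425$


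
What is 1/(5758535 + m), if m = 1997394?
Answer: 1/7755929 ≈ 1.2893e-7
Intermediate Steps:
1/(5758535 + m) = 1/(5758535 + 1997394) = 1/7755929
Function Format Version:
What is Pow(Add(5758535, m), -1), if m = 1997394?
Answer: Rational(1, 7755929) ≈ 1.2893e-7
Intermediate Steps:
Pow(Add(5758535, m), -1) = Pow(Add(5758535, 1997394), -1) = Pow(7755929, -1) = Rational(1, 7755929)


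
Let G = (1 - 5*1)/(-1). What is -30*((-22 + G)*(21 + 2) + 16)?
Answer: 11940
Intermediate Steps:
G = 4 (G = (1 - 5)*(-1) = -4*(-1) = 4)
-30*((-22 + G)*(21 + 2) + 16) = -30*((-22 + 4)*(21 + 2) + 16) = -30*(-18*23 + 16) = -30*(-414 + 16) = -30*(-398) = 11940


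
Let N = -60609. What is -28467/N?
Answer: 9489/20203 ≈ 0.46968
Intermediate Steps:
-28467/N = -28467/(-60609) = -28467*(-1/60609) = 9489/20203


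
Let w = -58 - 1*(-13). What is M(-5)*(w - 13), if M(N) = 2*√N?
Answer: -116*I*√5 ≈ -259.38*I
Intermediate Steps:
w = -45 (w = -58 + 13 = -45)
M(-5)*(w - 13) = (2*√(-5))*(-45 - 13) = (2*(I*√5))*(-58) = (2*I*√5)*(-58) = -116*I*√5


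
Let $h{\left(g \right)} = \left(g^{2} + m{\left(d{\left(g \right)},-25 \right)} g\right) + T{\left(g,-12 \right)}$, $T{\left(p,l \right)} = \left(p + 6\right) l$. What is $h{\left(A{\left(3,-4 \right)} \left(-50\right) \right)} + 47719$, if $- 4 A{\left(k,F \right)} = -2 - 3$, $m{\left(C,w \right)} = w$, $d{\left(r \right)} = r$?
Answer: $\frac{215463}{4} \approx 53866.0$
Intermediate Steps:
$A{\left(k,F \right)} = \frac{5}{4}$ ($A{\left(k,F \right)} = - \frac{-2 - 3}{4} = \left(- \frac{1}{4}\right) \left(-5\right) = \frac{5}{4}$)
$T{\left(p,l \right)} = l \left(6 + p\right)$ ($T{\left(p,l \right)} = \left(6 + p\right) l = l \left(6 + p\right)$)
$h{\left(g \right)} = -72 + g^{2} - 37 g$ ($h{\left(g \right)} = \left(g^{2} - 25 g\right) - 12 \left(6 + g\right) = \left(g^{2} - 25 g\right) - \left(72 + 12 g\right) = -72 + g^{2} - 37 g$)
$h{\left(A{\left(3,-4 \right)} \left(-50\right) \right)} + 47719 = \left(-72 + \left(\frac{5}{4} \left(-50\right)\right)^{2} - 37 \cdot \frac{5}{4} \left(-50\right)\right) + 47719 = \left(-72 + \left(- \frac{125}{2}\right)^{2} - - \frac{4625}{2}\right) + 47719 = \left(-72 + \frac{15625}{4} + \frac{4625}{2}\right) + 47719 = \frac{24587}{4} + 47719 = \frac{215463}{4}$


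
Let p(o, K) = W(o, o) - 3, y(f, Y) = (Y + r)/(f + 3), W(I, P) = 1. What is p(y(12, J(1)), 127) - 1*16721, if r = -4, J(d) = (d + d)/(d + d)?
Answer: -16723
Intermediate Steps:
J(d) = 1 (J(d) = (2*d)/((2*d)) = (2*d)*(1/(2*d)) = 1)
y(f, Y) = (-4 + Y)/(3 + f) (y(f, Y) = (Y - 4)/(f + 3) = (-4 + Y)/(3 + f))
p(o, K) = -2 (p(o, K) = 1 - 3 = -2)
p(y(12, J(1)), 127) - 1*16721 = -2 - 1*16721 = -2 - 16721 = -16723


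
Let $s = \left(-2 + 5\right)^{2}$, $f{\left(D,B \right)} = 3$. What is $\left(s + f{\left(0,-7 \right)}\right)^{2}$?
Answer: $144$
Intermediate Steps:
$s = 9$ ($s = 3^{2} = 9$)
$\left(s + f{\left(0,-7 \right)}\right)^{2} = \left(9 + 3\right)^{2} = 12^{2} = 144$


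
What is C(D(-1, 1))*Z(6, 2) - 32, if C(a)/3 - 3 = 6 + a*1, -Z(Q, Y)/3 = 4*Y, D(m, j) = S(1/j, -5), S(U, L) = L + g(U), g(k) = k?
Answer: -392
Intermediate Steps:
S(U, L) = L + U
D(m, j) = -5 + 1/j
Z(Q, Y) = -12*Y
C(a) = 27 + 3*a (C(a) = 9 + 3*(6 + a*1) = 9 + 3*(6 + a) = 9 + (18 + 3*a) = 27 + 3*a)
C(D(-1, 1))*Z(6, 2) - 32 = (27 + 3*(-5 + 1/1))*(-12*2) - 32 = (27 + 3*(-5 + 1))*(-24) - 32 = (27 + 3*(-4))*(-24) - 32 = (27 - 12)*(-24) - 32 = 15*(-24) - 32 = -360 - 32 = -392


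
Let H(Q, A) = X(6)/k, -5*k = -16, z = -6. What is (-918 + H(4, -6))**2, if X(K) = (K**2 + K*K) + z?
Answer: 51538041/64 ≈ 8.0528e+5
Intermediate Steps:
k = 16/5 (k = -1/5*(-16) = 16/5 ≈ 3.2000)
X(K) = -6 + 2*K**2 (X(K) = (K**2 + K*K) - 6 = (K**2 + K**2) - 6 = 2*K**2 - 6 = -6 + 2*K**2)
H(Q, A) = 165/8 (H(Q, A) = (-6 + 2*6**2)/(16/5) = (-6 + 2*36)*(5/16) = (-6 + 72)*(5/16) = 66*(5/16) = 165/8)
(-918 + H(4, -6))**2 = (-918 + 165/8)**2 = (-7179/8)**2 = 51538041/64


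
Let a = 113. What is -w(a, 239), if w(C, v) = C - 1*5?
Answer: -108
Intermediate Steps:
w(C, v) = -5 + C (w(C, v) = C - 5 = -5 + C)
-w(a, 239) = -(-5 + 113) = -1*108 = -108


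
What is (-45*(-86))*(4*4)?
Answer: 61920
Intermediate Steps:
(-45*(-86))*(4*4) = 3870*16 = 61920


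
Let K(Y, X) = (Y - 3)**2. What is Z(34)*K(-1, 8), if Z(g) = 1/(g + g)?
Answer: 4/17 ≈ 0.23529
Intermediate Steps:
K(Y, X) = (-3 + Y)**2
Z(g) = 1/(2*g)
Z(34)*K(-1, 8) = ((1/2)/34)*(-3 - 1)**2 = ((1/2)*(1/34))*(-4)**2 = (1/68)*16 = 4/17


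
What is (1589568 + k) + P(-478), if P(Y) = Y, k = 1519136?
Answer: 3108226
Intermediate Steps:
(1589568 + k) + P(-478) = (1589568 + 1519136) - 478 = 3108704 - 478 = 3108226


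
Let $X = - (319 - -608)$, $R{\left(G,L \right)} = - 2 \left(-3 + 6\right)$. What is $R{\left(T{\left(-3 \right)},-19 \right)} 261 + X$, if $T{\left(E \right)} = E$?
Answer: $-2493$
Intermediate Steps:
$R{\left(G,L \right)} = -6$ ($R{\left(G,L \right)} = \left(-2\right) 3 = -6$)
$X = -927$ ($X = - (319 + 608) = \left(-1\right) 927 = -927$)
$R{\left(T{\left(-3 \right)},-19 \right)} 261 + X = \left(-6\right) 261 - 927 = -1566 - 927 = -2493$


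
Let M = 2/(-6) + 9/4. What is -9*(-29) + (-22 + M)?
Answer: 2891/12 ≈ 240.92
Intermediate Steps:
M = 23/12 (M = 2*(-⅙) + 9*(¼) = -⅓ + 9/4 = 23/12 ≈ 1.9167)
-9*(-29) + (-22 + M) = -9*(-29) + (-22 + 23/12) = 261 - 241/12 = 2891/12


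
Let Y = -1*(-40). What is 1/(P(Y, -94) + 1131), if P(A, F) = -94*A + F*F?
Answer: 1/6207 ≈ 0.00016111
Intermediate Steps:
Y = 40
P(A, F) = F² - 94*A (P(A, F) = -94*A + F² = F² - 94*A)
1/(P(Y, -94) + 1131) = 1/(((-94)² - 94*40) + 1131) = 1/((8836 - 3760) + 1131) = 1/(5076 + 1131) = 1/6207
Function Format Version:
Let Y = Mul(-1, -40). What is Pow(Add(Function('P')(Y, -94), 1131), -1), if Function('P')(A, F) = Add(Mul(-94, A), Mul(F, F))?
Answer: Rational(1, 6207) ≈ 0.00016111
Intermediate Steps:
Y = 40
Function('P')(A, F) = Add(Pow(F, 2), Mul(-94, A)) (Function('P')(A, F) = Add(Mul(-94, A), Pow(F, 2)) = Add(Pow(F, 2), Mul(-94, A)))
Pow(Add(Function('P')(Y, -94), 1131), -1) = Pow(Add(Add(Pow(-94, 2), Mul(-94, 40)), 1131), -1) = Pow(Add(Add(8836, -3760), 1131), -1) = Pow(Add(5076, 1131), -1) = Pow(6207, -1) = Rational(1, 6207)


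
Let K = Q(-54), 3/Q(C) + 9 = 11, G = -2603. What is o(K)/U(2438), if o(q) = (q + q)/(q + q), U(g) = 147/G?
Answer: -2603/147 ≈ -17.707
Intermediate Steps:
Q(C) = 3/2 (Q(C) = 3/(-9 + 11) = 3/2)
K = 3/2 ≈ 1.5000
U(g) = -147/2603 (U(g) = 147/(-2603) = 147*(-1/2603) = -147/2603)
o(q) = 1 (o(q) = (2*q)/((2*q)) = (2*q)*(1/(2*q)) = 1)
o(K)/U(2438) = 1/(-147/2603) = 1*(-2603/147) = -2603/147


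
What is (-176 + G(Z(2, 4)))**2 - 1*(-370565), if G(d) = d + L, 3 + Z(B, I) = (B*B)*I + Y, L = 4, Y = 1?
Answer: 395529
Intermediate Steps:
Z(B, I) = -2 + I*B**2 (Z(B, I) = -3 + ((B*B)*I + 1) = -3 + (B**2*I + 1) = -3 + (I*B**2 + 1) = -3 + (1 + I*B**2) = -2 + I*B**2)
G(d) = 4 + d (G(d) = d + 4 = 4 + d)
(-176 + G(Z(2, 4)))**2 - 1*(-370565) = (-176 + (4 + (-2 + 4*2**2)))**2 - 1*(-370565) = (-176 + (4 + (-2 + 4*4)))**2 + 370565 = (-176 + (4 + (-2 + 16)))**2 + 370565 = (-176 + (4 + 14))**2 + 370565 = (-176 + 18)**2 + 370565 = (-158)**2 + 370565 = 24964 + 370565 = 395529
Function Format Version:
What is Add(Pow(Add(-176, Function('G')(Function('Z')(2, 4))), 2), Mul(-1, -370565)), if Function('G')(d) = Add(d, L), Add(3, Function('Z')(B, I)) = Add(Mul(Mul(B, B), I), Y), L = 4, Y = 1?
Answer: 395529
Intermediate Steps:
Function('Z')(B, I) = Add(-2, Mul(I, Pow(B, 2))) (Function('Z')(B, I) = Add(-3, Add(Mul(Mul(B, B), I), 1)) = Add(-3, Add(Mul(Pow(B, 2), I), 1)) = Add(-3, Add(Mul(I, Pow(B, 2)), 1)) = Add(-3, Add(1, Mul(I, Pow(B, 2)))) = Add(-2, Mul(I, Pow(B, 2))))
Function('G')(d) = Add(4, d) (Function('G')(d) = Add(d, 4) = Add(4, d))
Add(Pow(Add(-176, Function('G')(Function('Z')(2, 4))), 2), Mul(-1, -370565)) = Add(Pow(Add(-176, Add(4, Add(-2, Mul(4, Pow(2, 2))))), 2), Mul(-1, -370565)) = Add(Pow(Add(-176, Add(4, Add(-2, Mul(4, 4)))), 2), 370565) = Add(Pow(Add(-176, Add(4, Add(-2, 16))), 2), 370565) = Add(Pow(Add(-176, Add(4, 14)), 2), 370565) = Add(Pow(Add(-176, 18), 2), 370565) = Add(Pow(-158, 2), 370565) = Add(24964, 370565) = 395529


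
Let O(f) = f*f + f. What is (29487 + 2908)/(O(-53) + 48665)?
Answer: 32395/51421 ≈ 0.63000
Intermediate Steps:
O(f) = f + f² (O(f) = f² + f = f + f²)
(29487 + 2908)/(O(-53) + 48665) = (29487 + 2908)/(-53*(1 - 53) + 48665) = 32395/(-53*(-52) + 48665) = 32395/(2756 + 48665) = 32395/51421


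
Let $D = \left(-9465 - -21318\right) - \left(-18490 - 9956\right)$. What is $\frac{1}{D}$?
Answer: $\frac{1}{40299} \approx 2.4815 \cdot 10^{-5}$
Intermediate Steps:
$D = 40299$ ($D = \left(-9465 + 21318\right) - -28446 = 11853 + 28446 = 40299$)
$\frac{1}{D} = \frac{1}{40299}$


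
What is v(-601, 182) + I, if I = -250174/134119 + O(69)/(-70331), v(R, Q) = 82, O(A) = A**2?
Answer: 755249789745/9432723389 ≈ 80.067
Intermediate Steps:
I = -18233528153/9432723389 (I = -250174/134119 + 69**2/(-70331) = -250174*1/134119 + 4761*(-1/70331) = -250174/134119 - 4761/70331 = -18233528153/9432723389 ≈ -1.9330)
v(-601, 182) + I = 82 - 18233528153/9432723389 = 755249789745/9432723389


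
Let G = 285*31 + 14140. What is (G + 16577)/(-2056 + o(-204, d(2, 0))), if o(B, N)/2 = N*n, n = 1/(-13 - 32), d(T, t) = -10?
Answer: -88992/4625 ≈ -19.242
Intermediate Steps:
n = -1/45 (n = 1/(-45) = -1/45 ≈ -0.022222)
o(B, N) = -2*N/45 (o(B, N) = 2*(N*(-1/45)) = 2*(-N/45) = -2*N/45)
G = 22975 (G = 8835 + 14140 = 22975)
(G + 16577)/(-2056 + o(-204, d(2, 0))) = (22975 + 16577)/(-2056 - 2/45*(-10)) = 39552/(-2056 + 4/9) = 39552/(-18500/9) = 39552*(-9/18500) = -88992/4625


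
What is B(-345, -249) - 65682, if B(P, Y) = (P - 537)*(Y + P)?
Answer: 458226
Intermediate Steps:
B(P, Y) = (-537 + P)*(P + Y)
B(-345, -249) - 65682 = ((-345)**2 - 537*(-345) - 537*(-249) - 345*(-249)) - 65682 = (119025 + 185265 + 133713 + 85905) - 65682 = 523908 - 65682 = 458226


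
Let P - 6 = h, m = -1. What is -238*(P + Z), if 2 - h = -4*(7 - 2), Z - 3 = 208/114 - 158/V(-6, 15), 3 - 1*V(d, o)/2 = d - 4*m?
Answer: -1154776/285 ≈ -4051.8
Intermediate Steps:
V(d, o) = -2 - 2*d (V(d, o) = 6 - 2*(d - 4*(-1)) = 6 - 2*(d + 4) = 6 - 2*(4 + d) = 6 + (-8 - 2*d) = -2 - 2*d)
Z = -3128/285 (Z = 3 + (208/114 - 158/(-2 - 2*(-6))) = 3 + (208*(1/114) - 158/(-2 + 12)) = 3 + (104/57 - 158/10) = 3 + (104/57 - 158*1/10) = 3 + (104/57 - 79/5) = 3 - 3983/285 = -3128/285 ≈ -10.975)
h = 22 (h = 2 - (-4)*(7 - 2) = 2 - (-4)*5 = 2 - 1*(-20) = 2 + 20 = 22)
P = 28 (P = 6 + 22 = 28)
-238*(P + Z) = -238*(28 - 3128/285) = -238*4852/285 = -1154776/285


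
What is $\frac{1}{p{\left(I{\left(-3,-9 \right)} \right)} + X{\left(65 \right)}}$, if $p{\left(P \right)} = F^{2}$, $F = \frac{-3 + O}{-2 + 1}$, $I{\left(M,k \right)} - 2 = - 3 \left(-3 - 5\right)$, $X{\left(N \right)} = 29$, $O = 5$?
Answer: $\frac{1}{33} \approx 0.030303$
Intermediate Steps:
$I{\left(M,k \right)} = 26$ ($I{\left(M,k \right)} = 2 - 3 \left(-3 - 5\right) = 2 - -24 = 2 + 24 = 26$)
$F = -2$ ($F = \frac{-3 + 5}{-2 + 1} = \frac{2}{-1} = 2 \left(-1\right) = -2$)
$p{\left(P \right)} = 4$ ($p{\left(P \right)} = \left(-2\right)^{2} = 4$)
$\frac{1}{p{\left(I{\left(-3,-9 \right)} \right)} + X{\left(65 \right)}} = \frac{1}{4 + 29} = \frac{1}{33}$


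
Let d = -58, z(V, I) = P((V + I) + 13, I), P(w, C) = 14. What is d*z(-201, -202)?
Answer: -812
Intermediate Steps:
z(V, I) = 14
d*z(-201, -202) = -58*14 = -812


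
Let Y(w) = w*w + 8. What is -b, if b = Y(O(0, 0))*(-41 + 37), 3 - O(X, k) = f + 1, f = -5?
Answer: 228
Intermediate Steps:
O(X, k) = 7 (O(X, k) = 3 - (-5 + 1) = 3 - 1*(-4) = 3 + 4 = 7)
Y(w) = 8 + w² (Y(w) = w² + 8 = 8 + w²)
b = -228 (b = (8 + 7²)*(-41 + 37) = (8 + 49)*(-4) = 57*(-4) = -228)
-b = -1*(-228) = 228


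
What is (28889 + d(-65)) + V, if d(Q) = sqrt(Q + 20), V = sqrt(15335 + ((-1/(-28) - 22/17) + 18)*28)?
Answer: 28889 + 2*sqrt(1141822)/17 + 3*I*sqrt(5) ≈ 29015.0 + 6.7082*I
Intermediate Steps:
V = 2*sqrt(1141822)/17 (V = sqrt(15335 + ((-1*(-1/28) - 22*1/17) + 18)*28) = sqrt(15335 + ((1/28 - 22/17) + 18)*28) = sqrt(15335 + (-599/476 + 18)*28) = sqrt(15335 + (7969/476)*28) = sqrt(15335 + 7969/17) = sqrt(268664/17) = 2*sqrt(1141822)/17 ≈ 125.71)
d(Q) = sqrt(20 + Q)
(28889 + d(-65)) + V = (28889 + sqrt(20 - 65)) + 2*sqrt(1141822)/17 = (28889 + sqrt(-45)) + 2*sqrt(1141822)/17 = (28889 + 3*I*sqrt(5)) + 2*sqrt(1141822)/17 = 28889 + 2*sqrt(1141822)/17 + 3*I*sqrt(5)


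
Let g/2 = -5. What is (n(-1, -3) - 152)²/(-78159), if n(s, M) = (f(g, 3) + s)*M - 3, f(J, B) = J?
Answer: -14884/78159 ≈ -0.19043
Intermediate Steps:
g = -10 (g = 2*(-5) = -10)
n(s, M) = -3 + M*(-10 + s) (n(s, M) = (-10 + s)*M - 3 = M*(-10 + s) - 3 = -3 + M*(-10 + s))
(n(-1, -3) - 152)²/(-78159) = ((-3 - 10*(-3) - 3*(-1)) - 152)²/(-78159) = ((-3 + 30 + 3) - 152)²*(-1/78159) = (30 - 152)²*(-1/78159) = (-122)²*(-1/78159) = 14884*(-1/78159) = -14884/78159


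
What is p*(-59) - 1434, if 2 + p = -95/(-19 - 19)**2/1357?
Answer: -2300363/1748 ≈ -1316.0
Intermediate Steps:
p = -206269/103132 (p = -2 - 95/(-19 - 19)**2/1357 = -2 - 95/((-38)**2)*(1/1357) = -2 - 95/1444*(1/1357) = -2 - 95*1/1444*(1/1357) = -2 - 5/76*1/1357 = -2 - 5/103132 = -206269/103132 ≈ -2.0000)
p*(-59) - 1434 = -206269/103132*(-59) - 1434 = 206269/1748 - 1434 = -2300363/1748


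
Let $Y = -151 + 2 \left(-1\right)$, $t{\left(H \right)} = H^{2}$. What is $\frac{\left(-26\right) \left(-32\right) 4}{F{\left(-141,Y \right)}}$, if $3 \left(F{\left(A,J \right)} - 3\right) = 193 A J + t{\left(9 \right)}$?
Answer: $\frac{256}{106761} \approx 0.0023979$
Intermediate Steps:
$Y = -153$ ($Y = -151 - 2 = -153$)
$F{\left(A,J \right)} = 30 + \frac{193 A J}{3}$ ($F{\left(A,J \right)} = 3 + \frac{193 A J + 9^{2}}{3} = 3 + \frac{193 A J + 81}{3} = 3 + \frac{81 + 193 A J}{3} = 3 + \left(27 + \frac{193 A J}{3}\right) = 30 + \frac{193 A J}{3}$)
$\frac{\left(-26\right) \left(-32\right) 4}{F{\left(-141,Y \right)}} = \frac{\left(-26\right) \left(-32\right) 4}{30 + \frac{193}{3} \left(-141\right) \left(-153\right)} = \frac{832 \cdot 4}{30 + 1387863} = \frac{3328}{1387893} = 3328 \cdot \frac{1}{1387893} = \frac{256}{106761}$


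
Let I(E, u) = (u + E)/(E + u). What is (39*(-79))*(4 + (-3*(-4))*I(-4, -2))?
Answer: -49296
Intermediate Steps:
I(E, u) = 1 (I(E, u) = (E + u)/(E + u) = 1)
(39*(-79))*(4 + (-3*(-4))*I(-4, -2)) = (39*(-79))*(4 - 3*(-4)*1) = -3081*(4 + 12*1) = -3081*(4 + 12) = -3081*16 = -49296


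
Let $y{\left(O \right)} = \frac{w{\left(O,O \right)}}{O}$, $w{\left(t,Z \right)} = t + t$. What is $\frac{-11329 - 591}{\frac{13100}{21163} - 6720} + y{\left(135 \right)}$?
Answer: $\frac{26833374}{7110113} \approx 3.774$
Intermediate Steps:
$w{\left(t,Z \right)} = 2 t$
$y{\left(O \right)} = 2$ ($y{\left(O \right)} = \frac{2 O}{O} = 2$)
$\frac{-11329 - 591}{\frac{13100}{21163} - 6720} + y{\left(135 \right)} = \frac{-11329 - 591}{\frac{13100}{21163} - 6720} + 2 = - \frac{11920}{13100 \cdot \frac{1}{21163} - 6720} + 2 = - \frac{11920}{\frac{13100}{21163} - 6720} + 2 = - \frac{11920}{- \frac{142202260}{21163}} + 2 = \left(-11920\right) \left(- \frac{21163}{142202260}\right) + 2 = \frac{12613148}{7110113} + 2 = \frac{26833374}{7110113}$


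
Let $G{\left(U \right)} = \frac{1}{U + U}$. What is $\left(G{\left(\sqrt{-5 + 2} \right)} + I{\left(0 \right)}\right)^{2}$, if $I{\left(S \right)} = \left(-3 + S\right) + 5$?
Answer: $\frac{\left(12 - i \sqrt{3}\right)^{2}}{36} \approx 3.9167 - 1.1547 i$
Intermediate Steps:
$I{\left(S \right)} = 2 + S$
$G{\left(U \right)} = \frac{1}{2 U}$
$\left(G{\left(\sqrt{-5 + 2} \right)} + I{\left(0 \right)}\right)^{2} = \left(\frac{1}{2 \sqrt{-5 + 2}} + \left(2 + 0\right)\right)^{2} = \left(\frac{1}{2 \sqrt{-3}} + 2\right)^{2} = \left(\frac{1}{2 i \sqrt{3}} + 2\right)^{2} = \left(\frac{\left(- \frac{1}{3}\right) i \sqrt{3}}{2} + 2\right)^{2} = \left(- \frac{i \sqrt{3}}{6} + 2\right)^{2} = \left(2 - \frac{i \sqrt{3}}{6}\right)^{2}$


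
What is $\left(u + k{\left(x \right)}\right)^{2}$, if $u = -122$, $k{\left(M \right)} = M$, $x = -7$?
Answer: $16641$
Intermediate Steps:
$\left(u + k{\left(x \right)}\right)^{2} = \left(-122 - 7\right)^{2} = \left(-129\right)^{2} = 16641$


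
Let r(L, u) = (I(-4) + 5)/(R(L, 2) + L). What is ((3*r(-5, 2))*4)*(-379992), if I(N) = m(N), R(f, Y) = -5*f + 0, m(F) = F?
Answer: -1139976/5 ≈ -2.2800e+5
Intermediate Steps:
R(f, Y) = -5*f
I(N) = N
r(L, u) = -1/(4*L) (r(L, u) = (-4 + 5)/(-5*L + L) = 1/(-4*L) = 1*(-1/(4*L)) = -1/(4*L))
((3*r(-5, 2))*4)*(-379992) = ((3*(-1/4/(-5)))*4)*(-379992) = ((3*(-1/4*(-1/5)))*4)*(-379992) = ((3*(1/20))*4)*(-379992) = ((3/20)*4)*(-379992) = (3/5)*(-379992) = -1139976/5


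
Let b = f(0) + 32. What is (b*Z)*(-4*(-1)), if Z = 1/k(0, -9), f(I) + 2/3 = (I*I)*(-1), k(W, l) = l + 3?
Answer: -188/9 ≈ -20.889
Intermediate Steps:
k(W, l) = 3 + l
f(I) = -⅔ - I² (f(I) = -⅔ + (I*I)*(-1) = -⅔ + I²*(-1) = -⅔ - I²)
b = 94/3 (b = (-⅔ - 1*0²) + 32 = (-⅔ - 1*0) + 32 = (-⅔ + 0) + 32 = -⅔ + 32 = 94/3 ≈ 31.333)
Z = -⅙ (Z = 1/(3 - 9) = 1/(-6) = -⅙ ≈ -0.16667)
(b*Z)*(-4*(-1)) = ((94/3)*(-⅙))*(-4*(-1)) = -47/9*4 = -188/9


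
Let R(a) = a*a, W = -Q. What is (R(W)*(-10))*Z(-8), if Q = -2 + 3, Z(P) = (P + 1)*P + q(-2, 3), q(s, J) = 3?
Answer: -590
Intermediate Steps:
Z(P) = 3 + P*(1 + P) (Z(P) = (P + 1)*P + 3 = (1 + P)*P + 3 = P*(1 + P) + 3 = 3 + P*(1 + P))
Q = 1
W = -1 (W = -1*1 = -1)
R(a) = a**2
(R(W)*(-10))*Z(-8) = ((-1)**2*(-10))*(3 - 8 + (-8)**2) = (1*(-10))*(3 - 8 + 64) = -10*59 = -590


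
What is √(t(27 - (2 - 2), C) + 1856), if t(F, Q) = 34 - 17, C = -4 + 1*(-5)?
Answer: √1873 ≈ 43.278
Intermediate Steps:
C = -9 (C = -4 - 5 = -9)
t(F, Q) = 17
√(t(27 - (2 - 2), C) + 1856) = √(17 + 1856) = √1873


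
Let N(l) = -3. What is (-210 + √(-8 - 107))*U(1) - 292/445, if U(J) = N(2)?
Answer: 280058/445 - 3*I*√115 ≈ 629.34 - 32.171*I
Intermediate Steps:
U(J) = -3
(-210 + √(-8 - 107))*U(1) - 292/445 = (-210 + √(-8 - 107))*(-3) - 292/445 = (-210 + √(-115))*(-3) - 292*1/445 = (-210 + I*√115)*(-3) - 292/445 = (630 - 3*I*√115) - 292/445 = 280058/445 - 3*I*√115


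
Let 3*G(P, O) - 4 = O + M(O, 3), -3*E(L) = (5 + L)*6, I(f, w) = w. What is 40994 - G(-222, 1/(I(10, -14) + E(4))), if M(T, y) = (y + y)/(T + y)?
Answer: 373847071/9120 ≈ 40992.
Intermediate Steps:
M(T, y) = 2*y/(T + y) (M(T, y) = (2*y)/(T + y) = 2*y/(T + y))
E(L) = -10 - 2*L (E(L) = -(5 + L)*6/3 = -(30 + 6*L)/3 = -10 - 2*L)
G(P, O) = 4/3 + 2/(3 + O) + O/3 (G(P, O) = 4/3 + (O + 2*3/(O + 3))/3 = 4/3 + (O + 2*3/(3 + O))/3 = 4/3 + (O + 6/(3 + O))/3 = 4/3 + (2/(3 + O) + O/3) = 4/3 + 2/(3 + O) + O/3)
40994 - G(-222, 1/(I(10, -14) + E(4))) = 40994 - (6 + (3 + 1/(-14 + (-10 - 2*4)))*(4 + 1/(-14 + (-10 - 2*4))))/(3*(3 + 1/(-14 + (-10 - 2*4)))) = 40994 - (6 + (3 + 1/(-14 + (-10 - 8)))*(4 + 1/(-14 + (-10 - 8))))/(3*(3 + 1/(-14 + (-10 - 8)))) = 40994 - (6 + (3 + 1/(-14 - 18))*(4 + 1/(-14 - 18)))/(3*(3 + 1/(-14 - 18))) = 40994 - (6 + (3 + 1/(-32))*(4 + 1/(-32)))/(3*(3 + 1/(-32))) = 40994 - (6 + (3 - 1/32)*(4 - 1/32))/(3*(3 - 1/32)) = 40994 - (6 + (95/32)*(127/32))/(3*95/32) = 40994 - 32*(6 + 12065/1024)/(3*95) = 40994 - 32*18209/(3*95*1024) = 40994 - 1*18209/9120 = 40994 - 18209/9120 = 373847071/9120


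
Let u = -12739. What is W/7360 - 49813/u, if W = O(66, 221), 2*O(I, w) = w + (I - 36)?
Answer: 736444849/187518080 ≈ 3.9273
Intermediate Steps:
O(I, w) = -18 + I/2 + w/2 (O(I, w) = (w + (I - 36))/2 = (w + (-36 + I))/2 = (-36 + I + w)/2 = -18 + I/2 + w/2)
W = 251/2 (W = -18 + (½)*66 + (½)*221 = -18 + 33 + 221/2 = 251/2 ≈ 125.50)
W/7360 - 49813/u = (251/2)/7360 - 49813/(-12739) = (251/2)*(1/7360) - 49813*(-1/12739) = 251/14720 + 49813/12739 = 736444849/187518080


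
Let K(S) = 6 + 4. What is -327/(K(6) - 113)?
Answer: 327/103 ≈ 3.1748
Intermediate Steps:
K(S) = 10
-327/(K(6) - 113) = -327/(10 - 113) = -327/(-103) = -1/103*(-327) = 327/103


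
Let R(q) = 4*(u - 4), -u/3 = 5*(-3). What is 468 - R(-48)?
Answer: 304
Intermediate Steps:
u = 45 (u = -15*(-3) = -3*(-15) = 45)
R(q) = 164 (R(q) = 4*(45 - 4) = 4*41 = 164)
468 - R(-48) = 468 - 1*164 = 468 - 164 = 304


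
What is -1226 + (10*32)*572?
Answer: 181814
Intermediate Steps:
-1226 + (10*32)*572 = -1226 + 320*572 = -1226 + 183040 = 181814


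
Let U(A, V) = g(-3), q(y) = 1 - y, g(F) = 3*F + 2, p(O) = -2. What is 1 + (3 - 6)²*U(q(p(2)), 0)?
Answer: -62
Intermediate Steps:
g(F) = 2 + 3*F
U(A, V) = -7 (U(A, V) = 2 + 3*(-3) = 2 - 9 = -7)
1 + (3 - 6)²*U(q(p(2)), 0) = 1 + (3 - 6)²*(-7) = 1 + (-3)²*(-7) = 1 + 9*(-7) = 1 - 63 = -62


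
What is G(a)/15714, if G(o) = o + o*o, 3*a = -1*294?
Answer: 49/81 ≈ 0.60494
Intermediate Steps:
a = -98 (a = (-1*294)/3 = (⅓)*(-294) = -98)
G(o) = o + o²
G(a)/15714 = -98*(1 - 98)/15714 = -98*(-97)*(1/15714) = 9506*(1/15714) = 49/81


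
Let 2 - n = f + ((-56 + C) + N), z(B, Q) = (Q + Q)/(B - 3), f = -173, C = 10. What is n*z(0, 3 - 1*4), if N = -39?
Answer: 520/3 ≈ 173.33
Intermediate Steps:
z(B, Q) = 2*Q/(-3 + B) (z(B, Q) = (2*Q)/(-3 + B) = 2*Q/(-3 + B))
n = 260 (n = 2 - (-173 + ((-56 + 10) - 39)) = 2 - (-173 + (-46 - 39)) = 2 - (-173 - 85) = 2 - 1*(-258) = 2 + 258 = 260)
n*z(0, 3 - 1*4) = 260*(2*(3 - 1*4)/(-3 + 0)) = 260*(2*(3 - 4)/(-3)) = 260*(2*(-1)*(-⅓)) = 260*(⅔) = 520/3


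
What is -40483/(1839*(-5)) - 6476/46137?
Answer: 200913039/47136635 ≈ 4.2624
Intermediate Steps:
-40483/(1839*(-5)) - 6476/46137 = -40483/(-9195) - 6476*1/46137 = -40483*(-1/9195) - 6476/46137 = 40483/9195 - 6476/46137 = 200913039/47136635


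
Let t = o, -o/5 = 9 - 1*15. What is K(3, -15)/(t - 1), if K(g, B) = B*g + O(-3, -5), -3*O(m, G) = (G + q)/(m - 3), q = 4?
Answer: -811/522 ≈ -1.5536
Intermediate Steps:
O(m, G) = -(4 + G)/(3*(-3 + m)) (O(m, G) = -(G + 4)/(3*(m - 3)) = -(4 + G)/(3*(-3 + m)))
o = 30 (o = -5*(9 - 1*15) = -5*(9 - 15) = -5*(-6) = 30)
t = 30
K(g, B) = -1/18 + B*g (K(g, B) = B*g + (-4 - 1*(-5))/(3*(-3 - 3)) = B*g + (⅓)*(-4 + 5)/(-6) = B*g + (⅓)*(-⅙)*1 = B*g - 1/18 = -1/18 + B*g)
K(3, -15)/(t - 1) = (-1/18 - 15*3)/(30 - 1) = (-1/18 - 45)/29 = (1/29)*(-811/18) = -811/522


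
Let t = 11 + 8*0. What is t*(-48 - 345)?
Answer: -4323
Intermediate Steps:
t = 11 (t = 11 + 0 = 11)
t*(-48 - 345) = 11*(-48 - 345) = 11*(-393) = -4323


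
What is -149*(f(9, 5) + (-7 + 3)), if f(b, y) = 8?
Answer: -596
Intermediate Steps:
-149*(f(9, 5) + (-7 + 3)) = -149*(8 + (-7 + 3)) = -149*(8 - 4) = -149*4 = -596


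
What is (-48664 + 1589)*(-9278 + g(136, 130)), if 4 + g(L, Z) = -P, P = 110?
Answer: 442128400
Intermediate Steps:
g(L, Z) = -114 (g(L, Z) = -4 - 1*110 = -4 - 110 = -114)
(-48664 + 1589)*(-9278 + g(136, 130)) = (-48664 + 1589)*(-9278 - 114) = -47075*(-9392) = 442128400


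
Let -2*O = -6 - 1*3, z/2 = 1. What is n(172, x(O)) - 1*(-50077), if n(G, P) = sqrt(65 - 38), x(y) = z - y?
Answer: 50077 + 3*sqrt(3) ≈ 50082.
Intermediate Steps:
z = 2 (z = 2*1 = 2)
O = 9/2 (O = -(-6 - 1*3)/2 = -(-6 - 3)/2 = -1/2*(-9) = 9/2 ≈ 4.5000)
x(y) = 2 - y
n(G, P) = 3*sqrt(3) (n(G, P) = sqrt(27) = 3*sqrt(3))
n(172, x(O)) - 1*(-50077) = 3*sqrt(3) - 1*(-50077) = 3*sqrt(3) + 50077 = 50077 + 3*sqrt(3)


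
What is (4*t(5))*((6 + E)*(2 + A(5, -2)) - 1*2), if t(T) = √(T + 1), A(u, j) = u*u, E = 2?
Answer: 856*√6 ≈ 2096.8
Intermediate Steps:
A(u, j) = u²
t(T) = √(1 + T)
(4*t(5))*((6 + E)*(2 + A(5, -2)) - 1*2) = (4*√(1 + 5))*((6 + 2)*(2 + 5²) - 1*2) = (4*√6)*(8*(2 + 25) - 2) = (4*√6)*(8*27 - 2) = (4*√6)*(216 - 2) = (4*√6)*214 = 856*√6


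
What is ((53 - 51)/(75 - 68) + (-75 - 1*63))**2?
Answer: 929296/49 ≈ 18965.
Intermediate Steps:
((53 - 51)/(75 - 68) + (-75 - 1*63))**2 = (2/7 + (-75 - 63))**2 = (2*(1/7) - 138)**2 = (2/7 - 138)**2 = (-964/7)**2 = 929296/49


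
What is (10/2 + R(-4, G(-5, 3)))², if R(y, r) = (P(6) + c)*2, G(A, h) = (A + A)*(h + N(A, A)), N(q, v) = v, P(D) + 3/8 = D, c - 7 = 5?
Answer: 25921/16 ≈ 1620.1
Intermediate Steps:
c = 12 (c = 7 + 5 = 12)
P(D) = -3/8 + D
G(A, h) = 2*A*(A + h) (G(A, h) = (A + A)*(h + A) = (2*A)*(A + h) = 2*A*(A + h))
R(y, r) = 141/4 (R(y, r) = ((-3/8 + 6) + 12)*2 = (45/8 + 12)*2 = (141/8)*2 = 141/4)
(10/2 + R(-4, G(-5, 3)))² = (10/2 + 141/4)² = (10*(½) + 141/4)² = (5 + 141/4)² = (161/4)² = 25921/16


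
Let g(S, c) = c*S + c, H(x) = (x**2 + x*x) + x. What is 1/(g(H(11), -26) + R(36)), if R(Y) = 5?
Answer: -1/6599 ≈ -0.00015154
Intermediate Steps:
H(x) = x + 2*x**2 (H(x) = (x**2 + x**2) + x = 2*x**2 + x = x + 2*x**2)
g(S, c) = c + S*c (g(S, c) = S*c + c = c + S*c)
1/(g(H(11), -26) + R(36)) = 1/(-26*(1 + 11*(1 + 2*11)) + 5) = 1/(-26*(1 + 11*(1 + 22)) + 5) = 1/(-26*(1 + 11*23) + 5) = 1/(-26*(1 + 253) + 5) = 1/(-26*254 + 5) = 1/(-6604 + 5) = 1/(-6599) = -1/6599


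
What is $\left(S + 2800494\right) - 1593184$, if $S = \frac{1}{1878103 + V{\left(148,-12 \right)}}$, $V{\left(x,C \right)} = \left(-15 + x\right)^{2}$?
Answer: $\frac{2288808639521}{1895792} \approx 1.2073 \cdot 10^{6}$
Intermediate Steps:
$S = \frac{1}{1895792}$ ($S = \frac{1}{1878103 + \left(-15 + 148\right)^{2}} = \frac{1}{1878103 + 133^{2}} = \frac{1}{1878103 + 17689} = \frac{1}{1895792} \approx 5.2748 \cdot 10^{-7}$)
$\left(S + 2800494\right) - 1593184 = \left(\frac{1}{1895792} + 2800494\right) - 1593184 = \frac{5309154121249}{1895792} - 1593184 = \frac{2288808639521}{1895792}$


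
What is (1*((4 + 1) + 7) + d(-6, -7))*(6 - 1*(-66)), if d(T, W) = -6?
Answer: 432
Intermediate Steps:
(1*((4 + 1) + 7) + d(-6, -7))*(6 - 1*(-66)) = (1*((4 + 1) + 7) - 6)*(6 - 1*(-66)) = (1*(5 + 7) - 6)*(6 + 66) = (1*12 - 6)*72 = (12 - 6)*72 = 6*72 = 432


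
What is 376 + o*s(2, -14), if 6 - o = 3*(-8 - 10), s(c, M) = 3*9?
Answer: 1996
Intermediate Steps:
s(c, M) = 27
o = 60 (o = 6 - 3*(-8 - 10) = 6 - 3*(-18) = 6 - 1*(-54) = 6 + 54 = 60)
376 + o*s(2, -14) = 376 + 60*27 = 376 + 1620 = 1996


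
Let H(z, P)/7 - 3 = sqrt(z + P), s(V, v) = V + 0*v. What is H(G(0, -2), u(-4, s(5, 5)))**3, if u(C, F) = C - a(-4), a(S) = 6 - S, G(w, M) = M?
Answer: -40131 + 15092*I ≈ -40131.0 + 15092.0*I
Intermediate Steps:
s(V, v) = V (s(V, v) = V + 0 = V)
u(C, F) = -10 + C (u(C, F) = C - (6 - 1*(-4)) = C - (6 + 4) = C - 1*10 = C - 10 = -10 + C)
H(z, P) = 21 + 7*sqrt(P + z) (H(z, P) = 21 + 7*sqrt(z + P) = 21 + 7*sqrt(P + z))
H(G(0, -2), u(-4, s(5, 5)))**3 = (21 + 7*sqrt((-10 - 4) - 2))**3 = (21 + 7*sqrt(-14 - 2))**3 = (21 + 7*sqrt(-16))**3 = (21 + 7*(4*I))**3 = (21 + 28*I)**3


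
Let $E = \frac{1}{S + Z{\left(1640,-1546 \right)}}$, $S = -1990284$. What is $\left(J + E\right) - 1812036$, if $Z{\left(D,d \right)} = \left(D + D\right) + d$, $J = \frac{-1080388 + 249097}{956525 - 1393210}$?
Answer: $- \frac{314703193977232327}{173673991350} \approx -1.812 \cdot 10^{6}$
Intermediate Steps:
$J = \frac{831291}{436685}$ ($J = - \frac{831291}{-436685} = \left(-831291\right) \left(- \frac{1}{436685}\right) = \frac{831291}{436685} \approx 1.9036$)
$Z{\left(D,d \right)} = d + 2 D$ ($Z{\left(D,d \right)} = 2 D + d = d + 2 D$)
$E = - \frac{1}{1988550}$ ($E = \frac{1}{-1990284 + \left(-1546 + 2 \cdot 1640\right)} = \frac{1}{-1990284 + \left(-1546 + 3280\right)} = \frac{1}{-1990284 + 1734} = \frac{1}{-1988550} = - \frac{1}{1988550} \approx -5.0288 \cdot 10^{-7}$)
$\left(J + E\right) - 1812036 = \left(\frac{831291}{436685} - \frac{1}{1988550}\right) - 1812036 = \frac{330612656273}{173673991350} - 1812036 = - \frac{314703193977232327}{173673991350}$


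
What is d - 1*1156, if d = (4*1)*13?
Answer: -1104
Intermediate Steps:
d = 52 (d = 4*13 = 52)
d - 1*1156 = 52 - 1*1156 = 52 - 1156 = -1104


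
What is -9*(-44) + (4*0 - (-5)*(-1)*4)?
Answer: 376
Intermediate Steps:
-9*(-44) + (4*0 - (-5)*(-1)*4) = 396 + (0 - 5*1*4) = 396 + (0 - 5*4) = 396 + (0 - 20) = 396 - 20 = 376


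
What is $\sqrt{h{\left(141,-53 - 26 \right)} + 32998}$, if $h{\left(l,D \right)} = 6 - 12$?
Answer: $4 \sqrt{2062} \approx 181.64$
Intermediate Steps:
$h{\left(l,D \right)} = -6$ ($h{\left(l,D \right)} = 6 - 12 = -6$)
$\sqrt{h{\left(141,-53 - 26 \right)} + 32998} = \sqrt{-6 + 32998} = \sqrt{32992} = 4 \sqrt{2062}$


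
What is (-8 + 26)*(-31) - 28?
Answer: -586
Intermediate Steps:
(-8 + 26)*(-31) - 28 = 18*(-31) - 28 = -558 - 28 = -586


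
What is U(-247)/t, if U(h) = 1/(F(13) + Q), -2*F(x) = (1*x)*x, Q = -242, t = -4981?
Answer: 2/3252593 ≈ 6.1489e-7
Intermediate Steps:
F(x) = -x²/2 (F(x) = -1*x*x/2 = -x*x/2 = -x²/2)
U(h) = -2/653 (U(h) = 1/(-½*13² - 242) = 1/(-½*169 - 242) = 1/(-169/2 - 242) = 1/(-653/2) = -2/653)
U(-247)/t = -2/653/(-4981) = -2/653*(-1/4981) = 2/3252593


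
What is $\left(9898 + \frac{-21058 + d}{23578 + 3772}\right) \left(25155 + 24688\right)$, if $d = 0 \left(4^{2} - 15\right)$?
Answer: $\frac{6745981944503}{13675} \approx 4.9331 \cdot 10^{8}$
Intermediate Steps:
$d = 0$ ($d = 0 \left(16 - 15\right) = 0 \cdot 1 = 0$)
$\left(9898 + \frac{-21058 + d}{23578 + 3772}\right) \left(25155 + 24688\right) = \left(9898 + \frac{-21058 + 0}{23578 + 3772}\right) \left(25155 + 24688\right) = \left(9898 - \frac{21058}{27350}\right) 49843 = \left(9898 - \frac{10529}{13675}\right) 49843 = \frac{135344621}{13675} \cdot 49843 = \frac{6745981944503}{13675}$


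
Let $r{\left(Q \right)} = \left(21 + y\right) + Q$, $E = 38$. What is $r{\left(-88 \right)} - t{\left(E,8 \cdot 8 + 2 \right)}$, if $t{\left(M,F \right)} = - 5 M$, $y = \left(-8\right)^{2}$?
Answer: $187$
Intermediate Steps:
$y = 64$
$r{\left(Q \right)} = 85 + Q$ ($r{\left(Q \right)} = \left(21 + 64\right) + Q = 85 + Q$)
$r{\left(-88 \right)} - t{\left(E,8 \cdot 8 + 2 \right)} = \left(85 - 88\right) - \left(-5\right) 38 = -3 - -190 = -3 + 190 = 187$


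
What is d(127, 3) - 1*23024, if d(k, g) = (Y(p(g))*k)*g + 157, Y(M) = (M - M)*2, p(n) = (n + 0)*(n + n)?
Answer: -22867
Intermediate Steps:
p(n) = 2*n² (p(n) = n*(2*n) = 2*n²)
Y(M) = 0 (Y(M) = 0*2 = 0)
d(k, g) = 157 (d(k, g) = (0*k)*g + 157 = 0*g + 157 = 0 + 157 = 157)
d(127, 3) - 1*23024 = 157 - 1*23024 = 157 - 23024 = -22867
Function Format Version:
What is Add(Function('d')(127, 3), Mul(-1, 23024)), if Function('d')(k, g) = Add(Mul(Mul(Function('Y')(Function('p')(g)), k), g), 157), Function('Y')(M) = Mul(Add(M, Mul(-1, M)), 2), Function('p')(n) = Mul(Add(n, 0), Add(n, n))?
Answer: -22867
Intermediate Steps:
Function('p')(n) = Mul(2, Pow(n, 2)) (Function('p')(n) = Mul(n, Mul(2, n)) = Mul(2, Pow(n, 2)))
Function('Y')(M) = 0 (Function('Y')(M) = Mul(0, 2) = 0)
Function('d')(k, g) = 157 (Function('d')(k, g) = Add(Mul(Mul(0, k), g), 157) = Add(Mul(0, g), 157) = Add(0, 157) = 157)
Add(Function('d')(127, 3), Mul(-1, 23024)) = Add(157, Mul(-1, 23024)) = Add(157, -23024) = -22867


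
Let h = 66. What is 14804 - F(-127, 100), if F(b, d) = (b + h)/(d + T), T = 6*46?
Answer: 5566365/376 ≈ 14804.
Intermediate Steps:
T = 276
F(b, d) = (66 + b)/(276 + d) (F(b, d) = (b + 66)/(d + 276) = (66 + b)/(276 + d))
14804 - F(-127, 100) = 14804 - (66 - 127)/(276 + 100) = 14804 - (-61)/376 = 14804 - 1*(-61/376) = 14804 + 61/376 = 5566365/376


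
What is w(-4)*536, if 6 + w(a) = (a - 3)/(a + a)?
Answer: -2747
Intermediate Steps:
w(a) = -6 + (-3 + a)/(2*a) (w(a) = -6 + (a - 3)/(a + a) = -6 + (-3 + a)/((2*a)) = -6 + (-3 + a)*(1/(2*a)) = -6 + (-3 + a)/(2*a))
w(-4)*536 = ((1/2)*(-3 - 11*(-4))/(-4))*536 = ((1/2)*(-1/4)*(-3 + 44))*536 = ((1/2)*(-1/4)*41)*536 = -41/8*536 = -2747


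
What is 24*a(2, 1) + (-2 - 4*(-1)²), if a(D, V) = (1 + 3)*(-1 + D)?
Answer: 90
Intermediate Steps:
a(D, V) = -4 + 4*D (a(D, V) = 4*(-1 + D) = -4 + 4*D)
24*a(2, 1) + (-2 - 4*(-1)²) = 24*(-4 + 4*2) + (-2 - 4*(-1)²) = 24*(-4 + 8) + (-2 - 4*1) = 24*4 + (-2 - 4) = 96 - 6 = 90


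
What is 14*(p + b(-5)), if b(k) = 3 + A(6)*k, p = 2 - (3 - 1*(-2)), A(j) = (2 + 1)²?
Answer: -630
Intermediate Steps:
A(j) = 9 (A(j) = 3² = 9)
p = -3 (p = 2 - (3 + 2) = 2 - 1*5 = 2 - 5 = -3)
b(k) = 3 + 9*k
14*(p + b(-5)) = 14*(-3 + (3 + 9*(-5))) = 14*(-3 + (3 - 45)) = 14*(-3 - 42) = 14*(-45) = -630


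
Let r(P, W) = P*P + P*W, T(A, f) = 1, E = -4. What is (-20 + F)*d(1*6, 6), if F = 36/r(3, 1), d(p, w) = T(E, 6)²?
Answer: -17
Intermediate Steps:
r(P, W) = P² + P*W
d(p, w) = 1 (d(p, w) = 1² = 1)
F = 3 (F = 36/((3*(3 + 1))) = 36/((3*4)) = 36/12 = 36*(1/12) = 3)
(-20 + F)*d(1*6, 6) = (-20 + 3)*1 = -17*1 = -17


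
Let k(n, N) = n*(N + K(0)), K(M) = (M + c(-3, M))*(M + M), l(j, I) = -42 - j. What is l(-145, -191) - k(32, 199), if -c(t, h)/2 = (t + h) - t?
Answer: -6265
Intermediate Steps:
c(t, h) = -2*h (c(t, h) = -2*((t + h) - t) = -2*((h + t) - t) = -2*h)
K(M) = -2*M² (K(M) = (M - 2*M)*(M + M) = (-M)*(2*M) = -2*M²)
k(n, N) = N*n (k(n, N) = n*(N - 2*0²) = n*(N - 2*0) = n*(N + 0) = n*N = N*n)
l(-145, -191) - k(32, 199) = (-42 - 1*(-145)) - 199*32 = (-42 + 145) - 1*6368 = 103 - 6368 = -6265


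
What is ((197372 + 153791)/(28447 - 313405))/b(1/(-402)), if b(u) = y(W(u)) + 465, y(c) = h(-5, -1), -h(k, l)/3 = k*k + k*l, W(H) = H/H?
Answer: -351163/106859250 ≈ -0.0032862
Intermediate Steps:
W(H) = 1
h(k, l) = -3*k² - 3*k*l (h(k, l) = -3*(k*k + k*l) = -3*(k² + k*l) = -3*k² - 3*k*l)
y(c) = -90 (y(c) = -3*(-5)*(-5 - 1) = -3*(-5)*(-6) = -90)
b(u) = 375 (b(u) = -90 + 465 = 375)
((197372 + 153791)/(28447 - 313405))/b(1/(-402)) = ((197372 + 153791)/(28447 - 313405))/375 = (351163/(-284958))*(1/375) = (351163*(-1/284958))*(1/375) = -351163/284958*1/375 = -351163/106859250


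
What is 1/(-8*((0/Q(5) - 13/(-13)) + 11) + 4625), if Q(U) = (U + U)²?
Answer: 1/4529 ≈ 0.00022080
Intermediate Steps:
Q(U) = 4*U² (Q(U) = (2*U)² = 4*U²)
1/(-8*((0/Q(5) - 13/(-13)) + 11) + 4625) = 1/(-8*((0/((4*5²)) - 13/(-13)) + 11) + 4625) = 1/(-8*((0/((4*25)) - 13*(-1/13)) + 11) + 4625) = 1/(-8*((0/100 + 1) + 11) + 4625) = 1/(-8*((0*(1/100) + 1) + 11) + 4625) = 1/(-8*((0 + 1) + 11) + 4625) = 1/(-8*(1 + 11) + 4625) = 1/(-8*12 + 4625) = 1/(-96 + 4625) = 1/4529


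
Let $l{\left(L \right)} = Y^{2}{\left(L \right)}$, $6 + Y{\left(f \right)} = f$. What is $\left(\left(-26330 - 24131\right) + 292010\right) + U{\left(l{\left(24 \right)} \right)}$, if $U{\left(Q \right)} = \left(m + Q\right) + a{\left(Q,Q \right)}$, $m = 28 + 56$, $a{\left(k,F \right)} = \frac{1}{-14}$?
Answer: $\frac{3387397}{14} \approx 2.4196 \cdot 10^{5}$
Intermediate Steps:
$Y{\left(f \right)} = -6 + f$
$a{\left(k,F \right)} = - \frac{1}{14}$
$l{\left(L \right)} = \left(-6 + L\right)^{2}$
$m = 84$
$U{\left(Q \right)} = \frac{1175}{14} + Q$ ($U{\left(Q \right)} = \left(84 + Q\right) - \frac{1}{14} = \frac{1175}{14} + Q$)
$\left(\left(-26330 - 24131\right) + 292010\right) + U{\left(l{\left(24 \right)} \right)} = \left(\left(-26330 - 24131\right) + 292010\right) + \left(\frac{1175}{14} + \left(-6 + 24\right)^{2}\right) = \left(\left(-26330 - 24131\right) + 292010\right) + \left(\frac{1175}{14} + 18^{2}\right) = \left(-50461 + 292010\right) + \left(\frac{1175}{14} + 324\right) = 241549 + \frac{5711}{14} = \frac{3387397}{14}$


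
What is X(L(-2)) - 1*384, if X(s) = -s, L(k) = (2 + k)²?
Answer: -384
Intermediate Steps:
X(L(-2)) - 1*384 = -(2 - 2)² - 1*384 = -1*0² - 384 = -1*0 - 384 = 0 - 384 = -384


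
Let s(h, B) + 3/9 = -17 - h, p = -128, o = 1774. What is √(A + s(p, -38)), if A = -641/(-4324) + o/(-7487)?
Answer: √260758304280551049/48560682 ≈ 10.516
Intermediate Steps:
s(h, B) = -52/3 - h (s(h, B) = -⅓ + (-17 - h) = -52/3 - h)
A = -2871609/32373788 (A = -641/(-4324) + 1774/(-7487) = -641*(-1/4324) + 1774*(-1/7487) = 641/4324 - 1774/7487 = -2871609/32373788 ≈ -0.088702)
√(A + s(p, -38)) = √(-2871609/32373788 + (-52/3 - 1*(-128))) = √(-2871609/32373788 + (-52/3 + 128)) = √(-2871609/32373788 + 332/3) = √(10739482789/97121364) = √260758304280551049/48560682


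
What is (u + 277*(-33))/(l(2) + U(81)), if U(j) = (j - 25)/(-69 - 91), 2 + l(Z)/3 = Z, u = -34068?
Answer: 864180/7 ≈ 1.2345e+5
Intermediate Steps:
l(Z) = -6 + 3*Z
U(j) = 5/32 - j/160 (U(j) = (-25 + j)/(-160) = (-25 + j)*(-1/160) = 5/32 - j/160)
(u + 277*(-33))/(l(2) + U(81)) = (-34068 + 277*(-33))/((-6 + 3*2) + (5/32 - 1/160*81)) = (-34068 - 9141)/((-6 + 6) + (5/32 - 81/160)) = -43209/(0 - 7/20) = -43209/(-7/20) = -43209*(-20/7) = 864180/7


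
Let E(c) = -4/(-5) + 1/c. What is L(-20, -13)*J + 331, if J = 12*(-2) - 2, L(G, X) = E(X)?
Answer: 1561/5 ≈ 312.20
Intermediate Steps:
E(c) = ⅘ + 1/c (E(c) = -4*(-⅕) + 1/c = ⅘ + 1/c)
L(G, X) = ⅘ + 1/X
J = -26 (J = -24 - 2 = -26)
L(-20, -13)*J + 331 = (⅘ + 1/(-13))*(-26) + 331 = (⅘ - 1/13)*(-26) + 331 = (47/65)*(-26) + 331 = -94/5 + 331 = 1561/5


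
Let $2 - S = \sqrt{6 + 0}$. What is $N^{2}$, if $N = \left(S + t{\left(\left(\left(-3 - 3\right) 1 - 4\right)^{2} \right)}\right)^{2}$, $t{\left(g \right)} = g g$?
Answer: $\left(10002 - \sqrt{6}\right)^{4} \approx 9.9982 \cdot 10^{15}$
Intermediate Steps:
$t{\left(g \right)} = g^{2}$
$S = 2 - \sqrt{6}$ ($S = 2 - \sqrt{6 + 0} = 2 - \sqrt{6} \approx -0.44949$)
$N = \left(10002 - \sqrt{6}\right)^{2}$ ($N = \left(\left(2 - \sqrt{6}\right) + \left(\left(\left(-3 - 3\right) 1 - 4\right)^{2}\right)^{2}\right)^{2} = \left(\left(2 - \sqrt{6}\right) + \left(\left(\left(-6\right) 1 - 4\right)^{2}\right)^{2}\right)^{2} = \left(\left(2 - \sqrt{6}\right) + \left(\left(-6 - 4\right)^{2}\right)^{2}\right)^{2} = \left(\left(2 - \sqrt{6}\right) + \left(\left(-10\right)^{2}\right)^{2}\right)^{2} = \left(\left(2 - \sqrt{6}\right) + 100^{2}\right)^{2} = \left(\left(2 - \sqrt{6}\right) + 10000\right)^{2} = \left(10002 - \sqrt{6}\right)^{2} \approx 9.9991 \cdot 10^{7}$)
$N^{2} = \left(\left(10002 - \sqrt{6}\right)^{2}\right)^{2} = \left(10002 - \sqrt{6}\right)^{4}$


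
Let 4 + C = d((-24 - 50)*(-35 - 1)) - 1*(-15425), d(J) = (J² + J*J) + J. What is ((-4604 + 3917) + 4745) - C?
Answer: -14207819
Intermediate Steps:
d(J) = J + 2*J² (d(J) = (J² + J²) + J = 2*J² + J = J + 2*J²)
C = 14211877 (C = -4 + (((-24 - 50)*(-35 - 1))*(1 + 2*((-24 - 50)*(-35 - 1))) - 1*(-15425)) = -4 + ((-74*(-36))*(1 + 2*(-74*(-36))) + 15425) = -4 + (2664*(1 + 2*2664) + 15425) = -4 + (2664*(1 + 5328) + 15425) = -4 + (2664*5329 + 15425) = -4 + (14196456 + 15425) = -4 + 14211881 = 14211877)
((-4604 + 3917) + 4745) - C = ((-4604 + 3917) + 4745) - 1*14211877 = (-687 + 4745) - 14211877 = 4058 - 14211877 = -14207819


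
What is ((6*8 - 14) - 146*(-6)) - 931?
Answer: -21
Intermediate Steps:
((6*8 - 14) - 146*(-6)) - 931 = ((48 - 14) + 876) - 931 = (34 + 876) - 931 = 910 - 931 = -21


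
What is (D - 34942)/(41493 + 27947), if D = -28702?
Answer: -2273/2480 ≈ -0.91653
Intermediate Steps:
(D - 34942)/(41493 + 27947) = (-28702 - 34942)/(41493 + 27947) = -63644/69440 = -63644*1/69440 = -2273/2480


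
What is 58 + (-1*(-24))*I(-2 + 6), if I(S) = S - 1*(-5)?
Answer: 274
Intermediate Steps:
I(S) = 5 + S (I(S) = S + 5 = 5 + S)
58 + (-1*(-24))*I(-2 + 6) = 58 + (-1*(-24))*(5 + (-2 + 6)) = 58 + 24*(5 + 4) = 58 + 24*9 = 58 + 216 = 274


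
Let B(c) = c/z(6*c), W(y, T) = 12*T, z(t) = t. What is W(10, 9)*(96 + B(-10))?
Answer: 10386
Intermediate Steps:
B(c) = ⅙ (B(c) = c/((6*c)) = c*(1/(6*c)) = ⅙)
W(10, 9)*(96 + B(-10)) = (12*9)*(96 + ⅙) = 108*(577/6) = 10386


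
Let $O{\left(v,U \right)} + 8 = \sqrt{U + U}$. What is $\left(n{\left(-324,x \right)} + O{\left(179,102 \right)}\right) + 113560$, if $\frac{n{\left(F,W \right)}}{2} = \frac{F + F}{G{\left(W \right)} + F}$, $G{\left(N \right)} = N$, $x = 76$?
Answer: $\frac{3520274}{31} + 2 \sqrt{51} \approx 1.1357 \cdot 10^{5}$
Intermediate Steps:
$O{\left(v,U \right)} = -8 + \sqrt{2} \sqrt{U}$ ($O{\left(v,U \right)} = -8 + \sqrt{U + U} = -8 + \sqrt{2 U} = -8 + \sqrt{2} \sqrt{U}$)
$n{\left(F,W \right)} = \frac{4 F}{F + W}$ ($n{\left(F,W \right)} = 2 \frac{F + F}{W + F} = 2 \frac{2 F}{F + W} = \frac{4 F}{F + W}$)
$\left(n{\left(-324,x \right)} + O{\left(179,102 \right)}\right) + 113560 = \left(4 \left(-324\right) \frac{1}{-324 + 76} - \left(8 - \sqrt{2} \sqrt{102}\right)\right) + 113560 = \left(4 \left(-324\right) \frac{1}{-248} - \left(8 - 2 \sqrt{51}\right)\right) + 113560 = \left(4 \left(-324\right) \left(- \frac{1}{248}\right) - \left(8 - 2 \sqrt{51}\right)\right) + 113560 = \left(\frac{162}{31} - \left(8 - 2 \sqrt{51}\right)\right) + 113560 = \left(- \frac{86}{31} + 2 \sqrt{51}\right) + 113560 = \frac{3520274}{31} + 2 \sqrt{51}$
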